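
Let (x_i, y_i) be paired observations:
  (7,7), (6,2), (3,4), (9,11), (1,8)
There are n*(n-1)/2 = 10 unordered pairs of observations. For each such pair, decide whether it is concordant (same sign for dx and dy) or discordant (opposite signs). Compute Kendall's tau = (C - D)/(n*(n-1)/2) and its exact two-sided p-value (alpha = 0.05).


Step 1: Enumerate the 10 unordered pairs (i,j) with i<j and classify each by sign(x_j-x_i) * sign(y_j-y_i).
  (1,2):dx=-1,dy=-5->C; (1,3):dx=-4,dy=-3->C; (1,4):dx=+2,dy=+4->C; (1,5):dx=-6,dy=+1->D
  (2,3):dx=-3,dy=+2->D; (2,4):dx=+3,dy=+9->C; (2,5):dx=-5,dy=+6->D; (3,4):dx=+6,dy=+7->C
  (3,5):dx=-2,dy=+4->D; (4,5):dx=-8,dy=-3->C
Step 2: C = 6, D = 4, total pairs = 10.
Step 3: tau = (C - D)/(n(n-1)/2) = (6 - 4)/10 = 0.200000.
Step 4: Exact two-sided p-value (enumerate n! = 120 permutations of y under H0): p = 0.816667.
Step 5: alpha = 0.05. fail to reject H0.

tau_b = 0.2000 (C=6, D=4), p = 0.816667, fail to reject H0.


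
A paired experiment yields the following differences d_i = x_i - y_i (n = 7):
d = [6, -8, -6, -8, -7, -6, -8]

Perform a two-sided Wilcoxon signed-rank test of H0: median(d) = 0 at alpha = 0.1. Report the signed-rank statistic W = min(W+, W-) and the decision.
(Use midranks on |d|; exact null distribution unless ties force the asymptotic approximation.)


Step 1: Drop any zero differences (none here) and take |d_i|.
|d| = [6, 8, 6, 8, 7, 6, 8]
Step 2: Midrank |d_i| (ties get averaged ranks).
ranks: |6|->2, |8|->6, |6|->2, |8|->6, |7|->4, |6|->2, |8|->6
Step 3: Attach original signs; sum ranks with positive sign and with negative sign.
W+ = 2 = 2
W- = 6 + 2 + 6 + 4 + 2 + 6 = 26
(Check: W+ + W- = 28 should equal n(n+1)/2 = 28.)
Step 4: Test statistic W = min(W+, W-) = 2.
Step 5: Ties in |d|, so use the tie-corrected normal approximation.
        E[W] = n(n+1)/4 = 7*8/4 = 14.
        Tie groups: |d|=6 (t=3), |d|=8 (t=3); sum(t^3 - t) = 48.
        Var[W] = n(n+1)(2n+1)/24 - sum(t^3-t)/48 = 840/24 - 48/48 = 34.
        z = (W - E[W]) / sqrt(Var[W]) = (2 - 14) / 5.8310 = -2.0580.
        Two-sided p = 2*Phi(z) = 0.039592.
Step 6: alpha = 0.1. reject H0.

W+ = 2, W- = 26, W = min = 2, p = 0.039592, reject H0.


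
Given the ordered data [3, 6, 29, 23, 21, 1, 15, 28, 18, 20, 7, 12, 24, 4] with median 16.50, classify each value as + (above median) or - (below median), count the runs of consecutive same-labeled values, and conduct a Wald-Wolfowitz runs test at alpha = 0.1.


Step 1: Compute median = 16.50; label A = above, B = below.
Labels in order: BBAAABBAAABBAB  (n_A = 7, n_B = 7)
Step 2: Count runs R = 7.
Step 3: Under H0 (random ordering), E[R] = 2*n_A*n_B/(n_A+n_B) + 1 = 2*7*7/14 + 1 = 8.0000.
        Var[R] = 2*n_A*n_B*(2*n_A*n_B - n_A - n_B) / ((n_A+n_B)^2 * (n_A+n_B-1)) = 8232/2548 = 3.2308.
        SD[R] = 1.7974.
Step 4: Continuity-corrected z = (R + 0.5 - E[R]) / SD[R] = (7 + 0.5 - 8.0000) / 1.7974 = -0.2782.
Step 5: Two-sided p-value via normal approximation = 2*(1 - Phi(|z|)) = 0.780879.
Step 6: alpha = 0.1. fail to reject H0.

R = 7, z = -0.2782, p = 0.780879, fail to reject H0.


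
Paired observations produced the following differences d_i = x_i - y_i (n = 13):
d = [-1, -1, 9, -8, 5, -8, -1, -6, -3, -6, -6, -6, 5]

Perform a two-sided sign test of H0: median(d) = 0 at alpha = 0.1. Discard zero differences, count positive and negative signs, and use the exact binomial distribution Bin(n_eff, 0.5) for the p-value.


Step 1: Discard zero differences. Original n = 13; n_eff = number of nonzero differences = 13.
Nonzero differences (with sign): -1, -1, +9, -8, +5, -8, -1, -6, -3, -6, -6, -6, +5
Step 2: Count signs: positive = 3, negative = 10.
Step 3: Under H0: P(positive) = 0.5, so the number of positives S ~ Bin(13, 0.5).
Step 4: Two-sided exact p-value = sum of Bin(13,0.5) probabilities at or below the observed probability = 0.092285.
Step 5: alpha = 0.1. reject H0.

n_eff = 13, pos = 3, neg = 10, p = 0.092285, reject H0.


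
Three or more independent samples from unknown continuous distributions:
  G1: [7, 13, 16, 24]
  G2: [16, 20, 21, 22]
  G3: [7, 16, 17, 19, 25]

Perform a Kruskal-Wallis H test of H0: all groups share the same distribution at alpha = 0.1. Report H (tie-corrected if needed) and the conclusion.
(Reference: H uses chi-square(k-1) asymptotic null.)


Step 1: Combine all N = 13 observations and assign midranks.
sorted (value, group, rank): (7,G1,1.5), (7,G3,1.5), (13,G1,3), (16,G1,5), (16,G2,5), (16,G3,5), (17,G3,7), (19,G3,8), (20,G2,9), (21,G2,10), (22,G2,11), (24,G1,12), (25,G3,13)
Step 2: Sum ranks within each group.
R_1 = 21.5 (n_1 = 4)
R_2 = 35 (n_2 = 4)
R_3 = 34.5 (n_3 = 5)
Step 3: H = 12/(N(N+1)) * sum(R_i^2/n_i) - 3(N+1)
     = 12/(13*14) * (21.5^2/4 + 35^2/4 + 34.5^2/5) - 3*14
     = 0.065934 * 659.862 - 42
     = 1.507418.
Step 4: Ties present; correction factor C = 1 - 30/(13^3 - 13) = 0.986264. Corrected H = 1.507418 / 0.986264 = 1.528412.
Step 5: Under H0, H ~ chi^2(2); p-value = 0.465703.
Step 6: alpha = 0.1. fail to reject H0.

H = 1.5284, df = 2, p = 0.465703, fail to reject H0.


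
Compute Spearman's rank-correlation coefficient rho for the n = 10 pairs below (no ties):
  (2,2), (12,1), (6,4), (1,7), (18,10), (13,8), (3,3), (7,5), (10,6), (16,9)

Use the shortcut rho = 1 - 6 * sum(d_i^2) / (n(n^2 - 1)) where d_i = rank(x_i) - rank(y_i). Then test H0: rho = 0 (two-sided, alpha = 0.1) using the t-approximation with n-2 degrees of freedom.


Step 1: Rank x and y separately (midranks; no ties here).
rank(x): 2->2, 12->7, 6->4, 1->1, 18->10, 13->8, 3->3, 7->5, 10->6, 16->9
rank(y): 2->2, 1->1, 4->4, 7->7, 10->10, 8->8, 3->3, 5->5, 6->6, 9->9
Step 2: d_i = R_x(i) - R_y(i); compute d_i^2.
  (2-2)^2=0, (7-1)^2=36, (4-4)^2=0, (1-7)^2=36, (10-10)^2=0, (8-8)^2=0, (3-3)^2=0, (5-5)^2=0, (6-6)^2=0, (9-9)^2=0
sum(d^2) = 72.
Step 3: rho = 1 - 6*72 / (10*(10^2 - 1)) = 1 - 432/990 = 0.563636.
Step 4: Under H0, t = rho * sqrt((n-2)/(1-rho^2)) = 1.9300 ~ t(8).
Step 5: Two-sided p-value from the t-distribution with 8 df = 0.089724.
Step 6: alpha = 0.1. reject H0.

rho = 0.5636, p = 0.089724, reject H0 at alpha = 0.1.


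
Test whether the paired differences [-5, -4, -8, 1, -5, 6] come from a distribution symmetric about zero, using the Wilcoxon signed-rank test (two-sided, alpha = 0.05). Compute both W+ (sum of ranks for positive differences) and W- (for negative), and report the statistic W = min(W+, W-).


Step 1: Drop any zero differences (none here) and take |d_i|.
|d| = [5, 4, 8, 1, 5, 6]
Step 2: Midrank |d_i| (ties get averaged ranks).
ranks: |5|->3.5, |4|->2, |8|->6, |1|->1, |5|->3.5, |6|->5
Step 3: Attach original signs; sum ranks with positive sign and with negative sign.
W+ = 1 + 5 = 6
W- = 3.5 + 2 + 6 + 3.5 = 15
(Check: W+ + W- = 21 should equal n(n+1)/2 = 21.)
Step 4: Test statistic W = min(W+, W-) = 6.
Step 5: Ties in |d|, so use the tie-corrected normal approximation.
        E[W] = n(n+1)/4 = 6*7/4 = 10.5.
        Tie groups: |d|=5 (t=2); sum(t^3 - t) = 6.
        Var[W] = n(n+1)(2n+1)/24 - sum(t^3-t)/48 = 546/24 - 6/48 = 22.625.
        z = (W - E[W]) / sqrt(Var[W]) = (6 - 10.5) / 4.7566 = -0.9461.
        Two-sided p = 2*Phi(z) = 0.344118.
Step 6: alpha = 0.05. fail to reject H0.

W+ = 6, W- = 15, W = min = 6, p = 0.344118, fail to reject H0.


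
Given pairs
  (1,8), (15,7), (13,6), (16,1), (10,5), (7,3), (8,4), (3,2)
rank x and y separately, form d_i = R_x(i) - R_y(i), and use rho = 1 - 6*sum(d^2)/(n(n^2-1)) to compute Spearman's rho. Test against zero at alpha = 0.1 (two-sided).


Step 1: Rank x and y separately (midranks; no ties here).
rank(x): 1->1, 15->7, 13->6, 16->8, 10->5, 7->3, 8->4, 3->2
rank(y): 8->8, 7->7, 6->6, 1->1, 5->5, 3->3, 4->4, 2->2
Step 2: d_i = R_x(i) - R_y(i); compute d_i^2.
  (1-8)^2=49, (7-7)^2=0, (6-6)^2=0, (8-1)^2=49, (5-5)^2=0, (3-3)^2=0, (4-4)^2=0, (2-2)^2=0
sum(d^2) = 98.
Step 3: rho = 1 - 6*98 / (8*(8^2 - 1)) = 1 - 588/504 = -0.166667.
Step 4: Under H0, t = rho * sqrt((n-2)/(1-rho^2)) = -0.4140 ~ t(6).
Step 5: Two-sided p-value from the t-distribution with 6 df = 0.693239.
Step 6: alpha = 0.1. fail to reject H0.

rho = -0.1667, p = 0.693239, fail to reject H0 at alpha = 0.1.


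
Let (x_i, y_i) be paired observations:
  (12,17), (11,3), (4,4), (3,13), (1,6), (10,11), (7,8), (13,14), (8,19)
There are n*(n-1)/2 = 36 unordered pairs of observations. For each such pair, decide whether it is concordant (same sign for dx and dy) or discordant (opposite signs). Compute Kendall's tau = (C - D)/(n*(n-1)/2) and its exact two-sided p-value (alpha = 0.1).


Step 1: Enumerate the 36 unordered pairs (i,j) with i<j and classify each by sign(x_j-x_i) * sign(y_j-y_i).
  (1,2):dx=-1,dy=-14->C; (1,3):dx=-8,dy=-13->C; (1,4):dx=-9,dy=-4->C; (1,5):dx=-11,dy=-11->C
  (1,6):dx=-2,dy=-6->C; (1,7):dx=-5,dy=-9->C; (1,8):dx=+1,dy=-3->D; (1,9):dx=-4,dy=+2->D
  (2,3):dx=-7,dy=+1->D; (2,4):dx=-8,dy=+10->D; (2,5):dx=-10,dy=+3->D; (2,6):dx=-1,dy=+8->D
  (2,7):dx=-4,dy=+5->D; (2,8):dx=+2,dy=+11->C; (2,9):dx=-3,dy=+16->D; (3,4):dx=-1,dy=+9->D
  (3,5):dx=-3,dy=+2->D; (3,6):dx=+6,dy=+7->C; (3,7):dx=+3,dy=+4->C; (3,8):dx=+9,dy=+10->C
  (3,9):dx=+4,dy=+15->C; (4,5):dx=-2,dy=-7->C; (4,6):dx=+7,dy=-2->D; (4,7):dx=+4,dy=-5->D
  (4,8):dx=+10,dy=+1->C; (4,9):dx=+5,dy=+6->C; (5,6):dx=+9,dy=+5->C; (5,7):dx=+6,dy=+2->C
  (5,8):dx=+12,dy=+8->C; (5,9):dx=+7,dy=+13->C; (6,7):dx=-3,dy=-3->C; (6,8):dx=+3,dy=+3->C
  (6,9):dx=-2,dy=+8->D; (7,8):dx=+6,dy=+6->C; (7,9):dx=+1,dy=+11->C; (8,9):dx=-5,dy=+5->D
Step 2: C = 22, D = 14, total pairs = 36.
Step 3: tau = (C - D)/(n(n-1)/2) = (22 - 14)/36 = 0.222222.
Step 4: Exact two-sided p-value (enumerate n! = 362880 permutations of y under H0): p = 0.476709.
Step 5: alpha = 0.1. fail to reject H0.

tau_b = 0.2222 (C=22, D=14), p = 0.476709, fail to reject H0.


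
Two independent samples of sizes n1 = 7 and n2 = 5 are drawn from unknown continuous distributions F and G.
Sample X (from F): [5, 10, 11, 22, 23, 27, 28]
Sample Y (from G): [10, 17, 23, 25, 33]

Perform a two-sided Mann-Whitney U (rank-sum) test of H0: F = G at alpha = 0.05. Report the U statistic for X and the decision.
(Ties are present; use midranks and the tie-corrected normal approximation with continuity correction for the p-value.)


Step 1: Combine and sort all 12 observations; assign midranks.
sorted (value, group): (5,X), (10,X), (10,Y), (11,X), (17,Y), (22,X), (23,X), (23,Y), (25,Y), (27,X), (28,X), (33,Y)
ranks: 5->1, 10->2.5, 10->2.5, 11->4, 17->5, 22->6, 23->7.5, 23->7.5, 25->9, 27->10, 28->11, 33->12
Step 2: Rank sum for X: R1 = 1 + 2.5 + 4 + 6 + 7.5 + 10 + 11 = 42.
Step 3: U_X = R1 - n1(n1+1)/2 = 42 - 7*8/2 = 42 - 28 = 14.
       U_Y = n1*n2 - U_X = 35 - 14 = 21.
Step 4: Ties are present, so use the tie-corrected normal approximation (with continuity correction) for the p-value.
Step 5: p-value = 0.624905; compare to alpha = 0.05. fail to reject H0.

U_X = 14, p = 0.624905, fail to reject H0 at alpha = 0.05.


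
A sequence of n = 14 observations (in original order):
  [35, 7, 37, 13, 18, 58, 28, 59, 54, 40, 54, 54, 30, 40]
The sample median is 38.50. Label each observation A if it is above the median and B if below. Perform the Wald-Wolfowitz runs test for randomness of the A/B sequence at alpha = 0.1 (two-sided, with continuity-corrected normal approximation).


Step 1: Compute median = 38.50; label A = above, B = below.
Labels in order: BBBBBABAAAAABA  (n_A = 7, n_B = 7)
Step 2: Count runs R = 6.
Step 3: Under H0 (random ordering), E[R] = 2*n_A*n_B/(n_A+n_B) + 1 = 2*7*7/14 + 1 = 8.0000.
        Var[R] = 2*n_A*n_B*(2*n_A*n_B - n_A - n_B) / ((n_A+n_B)^2 * (n_A+n_B-1)) = 8232/2548 = 3.2308.
        SD[R] = 1.7974.
Step 4: Continuity-corrected z = (R + 0.5 - E[R]) / SD[R] = (6 + 0.5 - 8.0000) / 1.7974 = -0.8345.
Step 5: Two-sided p-value via normal approximation = 2*(1 - Phi(|z|)) = 0.403986.
Step 6: alpha = 0.1. fail to reject H0.

R = 6, z = -0.8345, p = 0.403986, fail to reject H0.


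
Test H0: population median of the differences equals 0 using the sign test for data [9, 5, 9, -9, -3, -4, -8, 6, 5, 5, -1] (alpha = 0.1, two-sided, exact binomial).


Step 1: Discard zero differences. Original n = 11; n_eff = number of nonzero differences = 11.
Nonzero differences (with sign): +9, +5, +9, -9, -3, -4, -8, +6, +5, +5, -1
Step 2: Count signs: positive = 6, negative = 5.
Step 3: Under H0: P(positive) = 0.5, so the number of positives S ~ Bin(11, 0.5).
Step 4: Two-sided exact p-value = sum of Bin(11,0.5) probabilities at or below the observed probability = 1.000000.
Step 5: alpha = 0.1. fail to reject H0.

n_eff = 11, pos = 6, neg = 5, p = 1.000000, fail to reject H0.


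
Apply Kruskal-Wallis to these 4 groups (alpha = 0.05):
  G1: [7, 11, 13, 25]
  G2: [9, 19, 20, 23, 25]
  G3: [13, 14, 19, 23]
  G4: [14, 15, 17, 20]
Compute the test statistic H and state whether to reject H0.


Step 1: Combine all N = 17 observations and assign midranks.
sorted (value, group, rank): (7,G1,1), (9,G2,2), (11,G1,3), (13,G1,4.5), (13,G3,4.5), (14,G3,6.5), (14,G4,6.5), (15,G4,8), (17,G4,9), (19,G2,10.5), (19,G3,10.5), (20,G2,12.5), (20,G4,12.5), (23,G2,14.5), (23,G3,14.5), (25,G1,16.5), (25,G2,16.5)
Step 2: Sum ranks within each group.
R_1 = 25 (n_1 = 4)
R_2 = 56 (n_2 = 5)
R_3 = 36 (n_3 = 4)
R_4 = 36 (n_4 = 4)
Step 3: H = 12/(N(N+1)) * sum(R_i^2/n_i) - 3(N+1)
     = 12/(17*18) * (25^2/4 + 56^2/5 + 36^2/4 + 36^2/4) - 3*18
     = 0.039216 * 1431.45 - 54
     = 2.135294.
Step 4: Ties present; correction factor C = 1 - 36/(17^3 - 17) = 0.992647. Corrected H = 2.135294 / 0.992647 = 2.151111.
Step 5: Under H0, H ~ chi^2(3); p-value = 0.541642.
Step 6: alpha = 0.05. fail to reject H0.

H = 2.1511, df = 3, p = 0.541642, fail to reject H0.


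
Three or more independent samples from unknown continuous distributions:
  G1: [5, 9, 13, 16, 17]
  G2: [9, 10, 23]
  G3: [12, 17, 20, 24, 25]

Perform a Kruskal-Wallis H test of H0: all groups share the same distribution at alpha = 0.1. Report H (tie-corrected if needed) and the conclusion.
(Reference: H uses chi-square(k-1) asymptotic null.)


Step 1: Combine all N = 13 observations and assign midranks.
sorted (value, group, rank): (5,G1,1), (9,G1,2.5), (9,G2,2.5), (10,G2,4), (12,G3,5), (13,G1,6), (16,G1,7), (17,G1,8.5), (17,G3,8.5), (20,G3,10), (23,G2,11), (24,G3,12), (25,G3,13)
Step 2: Sum ranks within each group.
R_1 = 25 (n_1 = 5)
R_2 = 17.5 (n_2 = 3)
R_3 = 48.5 (n_3 = 5)
Step 3: H = 12/(N(N+1)) * sum(R_i^2/n_i) - 3(N+1)
     = 12/(13*14) * (25^2/5 + 17.5^2/3 + 48.5^2/5) - 3*14
     = 0.065934 * 697.533 - 42
     = 3.991209.
Step 4: Ties present; correction factor C = 1 - 12/(13^3 - 13) = 0.994505. Corrected H = 3.991209 / 0.994505 = 4.013260.
Step 5: Under H0, H ~ chi^2(2); p-value = 0.134441.
Step 6: alpha = 0.1. fail to reject H0.

H = 4.0133, df = 2, p = 0.134441, fail to reject H0.


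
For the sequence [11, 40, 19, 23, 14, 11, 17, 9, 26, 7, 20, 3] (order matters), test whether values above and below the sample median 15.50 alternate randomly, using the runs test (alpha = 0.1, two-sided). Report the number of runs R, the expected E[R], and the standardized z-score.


Step 1: Compute median = 15.50; label A = above, B = below.
Labels in order: BAAABBABABAB  (n_A = 6, n_B = 6)
Step 2: Count runs R = 9.
Step 3: Under H0 (random ordering), E[R] = 2*n_A*n_B/(n_A+n_B) + 1 = 2*6*6/12 + 1 = 7.0000.
        Var[R] = 2*n_A*n_B*(2*n_A*n_B - n_A - n_B) / ((n_A+n_B)^2 * (n_A+n_B-1)) = 4320/1584 = 2.7273.
        SD[R] = 1.6514.
Step 4: Continuity-corrected z = (R - 0.5 - E[R]) / SD[R] = (9 - 0.5 - 7.0000) / 1.6514 = 0.9083.
Step 5: Two-sided p-value via normal approximation = 2*(1 - Phi(|z|)) = 0.363722.
Step 6: alpha = 0.1. fail to reject H0.

R = 9, z = 0.9083, p = 0.363722, fail to reject H0.


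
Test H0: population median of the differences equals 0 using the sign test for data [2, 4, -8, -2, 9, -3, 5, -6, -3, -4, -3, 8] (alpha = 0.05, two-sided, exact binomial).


Step 1: Discard zero differences. Original n = 12; n_eff = number of nonzero differences = 12.
Nonzero differences (with sign): +2, +4, -8, -2, +9, -3, +5, -6, -3, -4, -3, +8
Step 2: Count signs: positive = 5, negative = 7.
Step 3: Under H0: P(positive) = 0.5, so the number of positives S ~ Bin(12, 0.5).
Step 4: Two-sided exact p-value = sum of Bin(12,0.5) probabilities at or below the observed probability = 0.774414.
Step 5: alpha = 0.05. fail to reject H0.

n_eff = 12, pos = 5, neg = 7, p = 0.774414, fail to reject H0.


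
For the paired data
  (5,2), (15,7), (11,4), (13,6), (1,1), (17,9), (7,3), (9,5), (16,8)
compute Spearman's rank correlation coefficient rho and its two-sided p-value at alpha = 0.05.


Step 1: Rank x and y separately (midranks; no ties here).
rank(x): 5->2, 15->7, 11->5, 13->6, 1->1, 17->9, 7->3, 9->4, 16->8
rank(y): 2->2, 7->7, 4->4, 6->6, 1->1, 9->9, 3->3, 5->5, 8->8
Step 2: d_i = R_x(i) - R_y(i); compute d_i^2.
  (2-2)^2=0, (7-7)^2=0, (5-4)^2=1, (6-6)^2=0, (1-1)^2=0, (9-9)^2=0, (3-3)^2=0, (4-5)^2=1, (8-8)^2=0
sum(d^2) = 2.
Step 3: rho = 1 - 6*2 / (9*(9^2 - 1)) = 1 - 12/720 = 0.983333.
Step 4: Under H0, t = rho * sqrt((n-2)/(1-rho^2)) = 14.3096 ~ t(7).
Step 5: Two-sided p-value from the t-distribution with 7 df = 0.000002.
Step 6: alpha = 0.05. reject H0.

rho = 0.9833, p = 0.000002, reject H0 at alpha = 0.05.


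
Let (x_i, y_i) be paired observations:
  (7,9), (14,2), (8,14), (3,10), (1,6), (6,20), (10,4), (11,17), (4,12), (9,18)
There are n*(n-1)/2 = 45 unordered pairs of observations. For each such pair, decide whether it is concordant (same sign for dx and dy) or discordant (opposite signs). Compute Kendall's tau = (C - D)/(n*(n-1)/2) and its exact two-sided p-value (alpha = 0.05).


Step 1: Enumerate the 45 unordered pairs (i,j) with i<j and classify each by sign(x_j-x_i) * sign(y_j-y_i).
  (1,2):dx=+7,dy=-7->D; (1,3):dx=+1,dy=+5->C; (1,4):dx=-4,dy=+1->D; (1,5):dx=-6,dy=-3->C
  (1,6):dx=-1,dy=+11->D; (1,7):dx=+3,dy=-5->D; (1,8):dx=+4,dy=+8->C; (1,9):dx=-3,dy=+3->D
  (1,10):dx=+2,dy=+9->C; (2,3):dx=-6,dy=+12->D; (2,4):dx=-11,dy=+8->D; (2,5):dx=-13,dy=+4->D
  (2,6):dx=-8,dy=+18->D; (2,7):dx=-4,dy=+2->D; (2,8):dx=-3,dy=+15->D; (2,9):dx=-10,dy=+10->D
  (2,10):dx=-5,dy=+16->D; (3,4):dx=-5,dy=-4->C; (3,5):dx=-7,dy=-8->C; (3,6):dx=-2,dy=+6->D
  (3,7):dx=+2,dy=-10->D; (3,8):dx=+3,dy=+3->C; (3,9):dx=-4,dy=-2->C; (3,10):dx=+1,dy=+4->C
  (4,5):dx=-2,dy=-4->C; (4,6):dx=+3,dy=+10->C; (4,7):dx=+7,dy=-6->D; (4,8):dx=+8,dy=+7->C
  (4,9):dx=+1,dy=+2->C; (4,10):dx=+6,dy=+8->C; (5,6):dx=+5,dy=+14->C; (5,7):dx=+9,dy=-2->D
  (5,8):dx=+10,dy=+11->C; (5,9):dx=+3,dy=+6->C; (5,10):dx=+8,dy=+12->C; (6,7):dx=+4,dy=-16->D
  (6,8):dx=+5,dy=-3->D; (6,9):dx=-2,dy=-8->C; (6,10):dx=+3,dy=-2->D; (7,8):dx=+1,dy=+13->C
  (7,9):dx=-6,dy=+8->D; (7,10):dx=-1,dy=+14->D; (8,9):dx=-7,dy=-5->C; (8,10):dx=-2,dy=+1->D
  (9,10):dx=+5,dy=+6->C
Step 2: C = 22, D = 23, total pairs = 45.
Step 3: tau = (C - D)/(n(n-1)/2) = (22 - 23)/45 = -0.022222.
Step 4: Exact two-sided p-value (enumerate n! = 3628800 permutations of y under H0): p = 1.000000.
Step 5: alpha = 0.05. fail to reject H0.

tau_b = -0.0222 (C=22, D=23), p = 1.000000, fail to reject H0.


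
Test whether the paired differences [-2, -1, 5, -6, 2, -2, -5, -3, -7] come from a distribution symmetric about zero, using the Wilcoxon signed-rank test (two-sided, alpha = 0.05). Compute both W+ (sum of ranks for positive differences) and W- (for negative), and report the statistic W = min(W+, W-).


Step 1: Drop any zero differences (none here) and take |d_i|.
|d| = [2, 1, 5, 6, 2, 2, 5, 3, 7]
Step 2: Midrank |d_i| (ties get averaged ranks).
ranks: |2|->3, |1|->1, |5|->6.5, |6|->8, |2|->3, |2|->3, |5|->6.5, |3|->5, |7|->9
Step 3: Attach original signs; sum ranks with positive sign and with negative sign.
W+ = 6.5 + 3 = 9.5
W- = 3 + 1 + 8 + 3 + 6.5 + 5 + 9 = 35.5
(Check: W+ + W- = 45 should equal n(n+1)/2 = 45.)
Step 4: Test statistic W = min(W+, W-) = 9.5.
Step 5: Ties in |d|, so use the tie-corrected normal approximation.
        E[W] = n(n+1)/4 = 9*10/4 = 22.5.
        Tie groups: |d|=2 (t=3), |d|=5 (t=2); sum(t^3 - t) = 30.
        Var[W] = n(n+1)(2n+1)/24 - sum(t^3-t)/48 = 1710/24 - 30/48 = 70.625.
        z = (W - E[W]) / sqrt(Var[W]) = (9.5 - 22.5) / 8.4039 = -1.5469.
        Two-sided p = 2*Phi(z) = 0.121886.
Step 6: alpha = 0.05. fail to reject H0.

W+ = 9.5, W- = 35.5, W = min = 9.5, p = 0.121886, fail to reject H0.


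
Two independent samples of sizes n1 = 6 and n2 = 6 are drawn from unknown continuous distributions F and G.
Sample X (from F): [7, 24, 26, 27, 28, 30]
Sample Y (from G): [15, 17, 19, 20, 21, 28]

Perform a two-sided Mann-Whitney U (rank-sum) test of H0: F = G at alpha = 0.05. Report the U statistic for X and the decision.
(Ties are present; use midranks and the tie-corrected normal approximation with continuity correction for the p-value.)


Step 1: Combine and sort all 12 observations; assign midranks.
sorted (value, group): (7,X), (15,Y), (17,Y), (19,Y), (20,Y), (21,Y), (24,X), (26,X), (27,X), (28,X), (28,Y), (30,X)
ranks: 7->1, 15->2, 17->3, 19->4, 20->5, 21->6, 24->7, 26->8, 27->9, 28->10.5, 28->10.5, 30->12
Step 2: Rank sum for X: R1 = 1 + 7 + 8 + 9 + 10.5 + 12 = 47.5.
Step 3: U_X = R1 - n1(n1+1)/2 = 47.5 - 6*7/2 = 47.5 - 21 = 26.5.
       U_Y = n1*n2 - U_X = 36 - 26.5 = 9.5.
Step 4: Ties are present, so use the tie-corrected normal approximation (with continuity correction) for the p-value.
Step 5: p-value = 0.199397; compare to alpha = 0.05. fail to reject H0.

U_X = 26.5, p = 0.199397, fail to reject H0 at alpha = 0.05.


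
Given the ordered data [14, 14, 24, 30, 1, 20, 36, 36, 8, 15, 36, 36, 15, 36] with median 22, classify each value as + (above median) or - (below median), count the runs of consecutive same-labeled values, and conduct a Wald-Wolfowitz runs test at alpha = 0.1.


Step 1: Compute median = 22; label A = above, B = below.
Labels in order: BBAABBAABBAABA  (n_A = 7, n_B = 7)
Step 2: Count runs R = 8.
Step 3: Under H0 (random ordering), E[R] = 2*n_A*n_B/(n_A+n_B) + 1 = 2*7*7/14 + 1 = 8.0000.
        Var[R] = 2*n_A*n_B*(2*n_A*n_B - n_A - n_B) / ((n_A+n_B)^2 * (n_A+n_B-1)) = 8232/2548 = 3.2308.
        SD[R] = 1.7974.
Step 4: R = E[R], so z = 0 with no continuity correction.
Step 5: Two-sided p-value via normal approximation = 2*(1 - Phi(|z|)) = 1.000000.
Step 6: alpha = 0.1. fail to reject H0.

R = 8, z = 0.0000, p = 1.000000, fail to reject H0.


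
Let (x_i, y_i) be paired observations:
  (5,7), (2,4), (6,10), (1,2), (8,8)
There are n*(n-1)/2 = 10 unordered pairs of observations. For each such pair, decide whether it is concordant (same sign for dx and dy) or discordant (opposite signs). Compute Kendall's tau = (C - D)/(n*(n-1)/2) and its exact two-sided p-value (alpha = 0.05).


Step 1: Enumerate the 10 unordered pairs (i,j) with i<j and classify each by sign(x_j-x_i) * sign(y_j-y_i).
  (1,2):dx=-3,dy=-3->C; (1,3):dx=+1,dy=+3->C; (1,4):dx=-4,dy=-5->C; (1,5):dx=+3,dy=+1->C
  (2,3):dx=+4,dy=+6->C; (2,4):dx=-1,dy=-2->C; (2,5):dx=+6,dy=+4->C; (3,4):dx=-5,dy=-8->C
  (3,5):dx=+2,dy=-2->D; (4,5):dx=+7,dy=+6->C
Step 2: C = 9, D = 1, total pairs = 10.
Step 3: tau = (C - D)/(n(n-1)/2) = (9 - 1)/10 = 0.800000.
Step 4: Exact two-sided p-value (enumerate n! = 120 permutations of y under H0): p = 0.083333.
Step 5: alpha = 0.05. fail to reject H0.

tau_b = 0.8000 (C=9, D=1), p = 0.083333, fail to reject H0.


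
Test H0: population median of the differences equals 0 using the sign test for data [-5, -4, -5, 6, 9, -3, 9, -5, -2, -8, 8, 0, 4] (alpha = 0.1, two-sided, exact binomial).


Step 1: Discard zero differences. Original n = 13; n_eff = number of nonzero differences = 12.
Nonzero differences (with sign): -5, -4, -5, +6, +9, -3, +9, -5, -2, -8, +8, +4
Step 2: Count signs: positive = 5, negative = 7.
Step 3: Under H0: P(positive) = 0.5, so the number of positives S ~ Bin(12, 0.5).
Step 4: Two-sided exact p-value = sum of Bin(12,0.5) probabilities at or below the observed probability = 0.774414.
Step 5: alpha = 0.1. fail to reject H0.

n_eff = 12, pos = 5, neg = 7, p = 0.774414, fail to reject H0.


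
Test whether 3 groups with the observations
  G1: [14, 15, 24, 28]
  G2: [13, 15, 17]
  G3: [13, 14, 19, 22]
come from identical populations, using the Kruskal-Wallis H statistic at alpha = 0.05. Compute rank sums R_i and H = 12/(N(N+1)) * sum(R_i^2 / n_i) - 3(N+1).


Step 1: Combine all N = 11 observations and assign midranks.
sorted (value, group, rank): (13,G2,1.5), (13,G3,1.5), (14,G1,3.5), (14,G3,3.5), (15,G1,5.5), (15,G2,5.5), (17,G2,7), (19,G3,8), (22,G3,9), (24,G1,10), (28,G1,11)
Step 2: Sum ranks within each group.
R_1 = 30 (n_1 = 4)
R_2 = 14 (n_2 = 3)
R_3 = 22 (n_3 = 4)
Step 3: H = 12/(N(N+1)) * sum(R_i^2/n_i) - 3(N+1)
     = 12/(11*12) * (30^2/4 + 14^2/3 + 22^2/4) - 3*12
     = 0.090909 * 411.333 - 36
     = 1.393939.
Step 4: Ties present; correction factor C = 1 - 18/(11^3 - 11) = 0.986364. Corrected H = 1.393939 / 0.986364 = 1.413210.
Step 5: Under H0, H ~ chi^2(2); p-value = 0.493316.
Step 6: alpha = 0.05. fail to reject H0.

H = 1.4132, df = 2, p = 0.493316, fail to reject H0.


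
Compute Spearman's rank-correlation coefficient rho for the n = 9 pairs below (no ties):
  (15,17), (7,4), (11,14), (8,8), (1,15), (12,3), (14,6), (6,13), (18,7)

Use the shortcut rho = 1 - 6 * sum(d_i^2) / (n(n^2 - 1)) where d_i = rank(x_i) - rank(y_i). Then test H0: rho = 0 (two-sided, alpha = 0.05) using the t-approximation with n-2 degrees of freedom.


Step 1: Rank x and y separately (midranks; no ties here).
rank(x): 15->8, 7->3, 11->5, 8->4, 1->1, 12->6, 14->7, 6->2, 18->9
rank(y): 17->9, 4->2, 14->7, 8->5, 15->8, 3->1, 6->3, 13->6, 7->4
Step 2: d_i = R_x(i) - R_y(i); compute d_i^2.
  (8-9)^2=1, (3-2)^2=1, (5-7)^2=4, (4-5)^2=1, (1-8)^2=49, (6-1)^2=25, (7-3)^2=16, (2-6)^2=16, (9-4)^2=25
sum(d^2) = 138.
Step 3: rho = 1 - 6*138 / (9*(9^2 - 1)) = 1 - 828/720 = -0.150000.
Step 4: Under H0, t = rho * sqrt((n-2)/(1-rho^2)) = -0.4014 ~ t(7).
Step 5: Two-sided p-value from the t-distribution with 7 df = 0.700094.
Step 6: alpha = 0.05. fail to reject H0.

rho = -0.1500, p = 0.700094, fail to reject H0 at alpha = 0.05.


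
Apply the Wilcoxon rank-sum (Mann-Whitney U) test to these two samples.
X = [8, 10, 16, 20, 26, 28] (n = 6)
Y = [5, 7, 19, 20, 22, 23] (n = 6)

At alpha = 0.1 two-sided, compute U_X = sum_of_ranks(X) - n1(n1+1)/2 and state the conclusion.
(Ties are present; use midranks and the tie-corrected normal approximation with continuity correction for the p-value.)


Step 1: Combine and sort all 12 observations; assign midranks.
sorted (value, group): (5,Y), (7,Y), (8,X), (10,X), (16,X), (19,Y), (20,X), (20,Y), (22,Y), (23,Y), (26,X), (28,X)
ranks: 5->1, 7->2, 8->3, 10->4, 16->5, 19->6, 20->7.5, 20->7.5, 22->9, 23->10, 26->11, 28->12
Step 2: Rank sum for X: R1 = 3 + 4 + 5 + 7.5 + 11 + 12 = 42.5.
Step 3: U_X = R1 - n1(n1+1)/2 = 42.5 - 6*7/2 = 42.5 - 21 = 21.5.
       U_Y = n1*n2 - U_X = 36 - 21.5 = 14.5.
Step 4: Ties are present, so use the tie-corrected normal approximation (with continuity correction) for the p-value.
Step 5: p-value = 0.630356; compare to alpha = 0.1. fail to reject H0.

U_X = 21.5, p = 0.630356, fail to reject H0 at alpha = 0.1.


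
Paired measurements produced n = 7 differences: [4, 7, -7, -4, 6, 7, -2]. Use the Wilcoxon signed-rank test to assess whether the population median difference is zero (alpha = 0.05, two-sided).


Step 1: Drop any zero differences (none here) and take |d_i|.
|d| = [4, 7, 7, 4, 6, 7, 2]
Step 2: Midrank |d_i| (ties get averaged ranks).
ranks: |4|->2.5, |7|->6, |7|->6, |4|->2.5, |6|->4, |7|->6, |2|->1
Step 3: Attach original signs; sum ranks with positive sign and with negative sign.
W+ = 2.5 + 6 + 4 + 6 = 18.5
W- = 6 + 2.5 + 1 = 9.5
(Check: W+ + W- = 28 should equal n(n+1)/2 = 28.)
Step 4: Test statistic W = min(W+, W-) = 9.5.
Step 5: Ties in |d|, so use the tie-corrected normal approximation.
        E[W] = n(n+1)/4 = 7*8/4 = 14.
        Tie groups: |d|=4 (t=2), |d|=7 (t=3); sum(t^3 - t) = 30.
        Var[W] = n(n+1)(2n+1)/24 - sum(t^3-t)/48 = 840/24 - 30/48 = 34.375.
        z = (W - E[W]) / sqrt(Var[W]) = (9.5 - 14) / 5.8630 = -0.7675.
        Two-sided p = 2*Phi(z) = 0.442771.
Step 6: alpha = 0.05. fail to reject H0.

W+ = 18.5, W- = 9.5, W = min = 9.5, p = 0.442771, fail to reject H0.


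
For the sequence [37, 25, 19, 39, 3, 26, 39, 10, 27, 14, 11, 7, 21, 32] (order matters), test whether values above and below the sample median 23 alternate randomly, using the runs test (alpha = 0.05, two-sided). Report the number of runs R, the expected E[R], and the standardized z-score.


Step 1: Compute median = 23; label A = above, B = below.
Labels in order: AABABAABABBBBA  (n_A = 7, n_B = 7)
Step 2: Count runs R = 9.
Step 3: Under H0 (random ordering), E[R] = 2*n_A*n_B/(n_A+n_B) + 1 = 2*7*7/14 + 1 = 8.0000.
        Var[R] = 2*n_A*n_B*(2*n_A*n_B - n_A - n_B) / ((n_A+n_B)^2 * (n_A+n_B-1)) = 8232/2548 = 3.2308.
        SD[R] = 1.7974.
Step 4: Continuity-corrected z = (R - 0.5 - E[R]) / SD[R] = (9 - 0.5 - 8.0000) / 1.7974 = 0.2782.
Step 5: Two-sided p-value via normal approximation = 2*(1 - Phi(|z|)) = 0.780879.
Step 6: alpha = 0.05. fail to reject H0.

R = 9, z = 0.2782, p = 0.780879, fail to reject H0.


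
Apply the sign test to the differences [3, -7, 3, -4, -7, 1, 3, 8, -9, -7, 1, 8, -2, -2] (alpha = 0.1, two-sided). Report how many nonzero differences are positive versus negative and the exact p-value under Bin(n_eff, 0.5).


Step 1: Discard zero differences. Original n = 14; n_eff = number of nonzero differences = 14.
Nonzero differences (with sign): +3, -7, +3, -4, -7, +1, +3, +8, -9, -7, +1, +8, -2, -2
Step 2: Count signs: positive = 7, negative = 7.
Step 3: Under H0: P(positive) = 0.5, so the number of positives S ~ Bin(14, 0.5).
Step 4: Two-sided exact p-value = sum of Bin(14,0.5) probabilities at or below the observed probability = 1.000000.
Step 5: alpha = 0.1. fail to reject H0.

n_eff = 14, pos = 7, neg = 7, p = 1.000000, fail to reject H0.


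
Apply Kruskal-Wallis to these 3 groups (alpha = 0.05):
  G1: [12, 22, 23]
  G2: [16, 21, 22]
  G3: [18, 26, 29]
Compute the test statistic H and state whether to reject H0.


Step 1: Combine all N = 9 observations and assign midranks.
sorted (value, group, rank): (12,G1,1), (16,G2,2), (18,G3,3), (21,G2,4), (22,G1,5.5), (22,G2,5.5), (23,G1,7), (26,G3,8), (29,G3,9)
Step 2: Sum ranks within each group.
R_1 = 13.5 (n_1 = 3)
R_2 = 11.5 (n_2 = 3)
R_3 = 20 (n_3 = 3)
Step 3: H = 12/(N(N+1)) * sum(R_i^2/n_i) - 3(N+1)
     = 12/(9*10) * (13.5^2/3 + 11.5^2/3 + 20^2/3) - 3*10
     = 0.133333 * 238.167 - 30
     = 1.755556.
Step 4: Ties present; correction factor C = 1 - 6/(9^3 - 9) = 0.991667. Corrected H = 1.755556 / 0.991667 = 1.770308.
Step 5: Under H0, H ~ chi^2(2); p-value = 0.412651.
Step 6: alpha = 0.05. fail to reject H0.

H = 1.7703, df = 2, p = 0.412651, fail to reject H0.


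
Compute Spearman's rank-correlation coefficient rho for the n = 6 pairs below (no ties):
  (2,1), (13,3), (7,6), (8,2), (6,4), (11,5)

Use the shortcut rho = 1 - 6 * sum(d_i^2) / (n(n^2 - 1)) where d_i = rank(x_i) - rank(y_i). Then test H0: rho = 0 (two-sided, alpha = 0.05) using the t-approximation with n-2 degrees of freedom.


Step 1: Rank x and y separately (midranks; no ties here).
rank(x): 2->1, 13->6, 7->3, 8->4, 6->2, 11->5
rank(y): 1->1, 3->3, 6->6, 2->2, 4->4, 5->5
Step 2: d_i = R_x(i) - R_y(i); compute d_i^2.
  (1-1)^2=0, (6-3)^2=9, (3-6)^2=9, (4-2)^2=4, (2-4)^2=4, (5-5)^2=0
sum(d^2) = 26.
Step 3: rho = 1 - 6*26 / (6*(6^2 - 1)) = 1 - 156/210 = 0.257143.
Step 4: Under H0, t = rho * sqrt((n-2)/(1-rho^2)) = 0.5322 ~ t(4).
Step 5: Two-sided p-value from the t-distribution with 4 df = 0.622787.
Step 6: alpha = 0.05. fail to reject H0.

rho = 0.2571, p = 0.622787, fail to reject H0 at alpha = 0.05.


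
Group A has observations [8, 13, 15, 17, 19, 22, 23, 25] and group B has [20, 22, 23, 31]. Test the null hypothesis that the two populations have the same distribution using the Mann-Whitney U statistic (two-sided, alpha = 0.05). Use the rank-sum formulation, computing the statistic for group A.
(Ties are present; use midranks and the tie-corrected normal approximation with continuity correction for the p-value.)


Step 1: Combine and sort all 12 observations; assign midranks.
sorted (value, group): (8,X), (13,X), (15,X), (17,X), (19,X), (20,Y), (22,X), (22,Y), (23,X), (23,Y), (25,X), (31,Y)
ranks: 8->1, 13->2, 15->3, 17->4, 19->5, 20->6, 22->7.5, 22->7.5, 23->9.5, 23->9.5, 25->11, 31->12
Step 2: Rank sum for X: R1 = 1 + 2 + 3 + 4 + 5 + 7.5 + 9.5 + 11 = 43.
Step 3: U_X = R1 - n1(n1+1)/2 = 43 - 8*9/2 = 43 - 36 = 7.
       U_Y = n1*n2 - U_X = 32 - 7 = 25.
Step 4: Ties are present, so use the tie-corrected normal approximation (with continuity correction) for the p-value.
Step 5: p-value = 0.147414; compare to alpha = 0.05. fail to reject H0.

U_X = 7, p = 0.147414, fail to reject H0 at alpha = 0.05.


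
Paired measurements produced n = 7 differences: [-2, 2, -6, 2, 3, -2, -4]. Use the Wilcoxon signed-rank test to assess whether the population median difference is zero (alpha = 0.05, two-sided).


Step 1: Drop any zero differences (none here) and take |d_i|.
|d| = [2, 2, 6, 2, 3, 2, 4]
Step 2: Midrank |d_i| (ties get averaged ranks).
ranks: |2|->2.5, |2|->2.5, |6|->7, |2|->2.5, |3|->5, |2|->2.5, |4|->6
Step 3: Attach original signs; sum ranks with positive sign and with negative sign.
W+ = 2.5 + 2.5 + 5 = 10
W- = 2.5 + 7 + 2.5 + 6 = 18
(Check: W+ + W- = 28 should equal n(n+1)/2 = 28.)
Step 4: Test statistic W = min(W+, W-) = 10.
Step 5: Ties in |d|, so use the tie-corrected normal approximation.
        E[W] = n(n+1)/4 = 7*8/4 = 14.
        Tie groups: |d|=2 (t=4); sum(t^3 - t) = 60.
        Var[W] = n(n+1)(2n+1)/24 - sum(t^3-t)/48 = 840/24 - 60/48 = 33.75.
        z = (W - E[W]) / sqrt(Var[W]) = (10 - 14) / 5.8095 = -0.6885.
        Two-sided p = 2*Phi(z) = 0.491119.
Step 6: alpha = 0.05. fail to reject H0.

W+ = 10, W- = 18, W = min = 10, p = 0.491119, fail to reject H0.


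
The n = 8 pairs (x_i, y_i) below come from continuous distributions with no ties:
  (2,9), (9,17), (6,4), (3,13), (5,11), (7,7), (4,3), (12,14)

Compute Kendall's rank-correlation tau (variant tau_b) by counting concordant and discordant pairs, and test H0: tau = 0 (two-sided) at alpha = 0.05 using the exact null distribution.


Step 1: Enumerate the 28 unordered pairs (i,j) with i<j and classify each by sign(x_j-x_i) * sign(y_j-y_i).
  (1,2):dx=+7,dy=+8->C; (1,3):dx=+4,dy=-5->D; (1,4):dx=+1,dy=+4->C; (1,5):dx=+3,dy=+2->C
  (1,6):dx=+5,dy=-2->D; (1,7):dx=+2,dy=-6->D; (1,8):dx=+10,dy=+5->C; (2,3):dx=-3,dy=-13->C
  (2,4):dx=-6,dy=-4->C; (2,5):dx=-4,dy=-6->C; (2,6):dx=-2,dy=-10->C; (2,7):dx=-5,dy=-14->C
  (2,8):dx=+3,dy=-3->D; (3,4):dx=-3,dy=+9->D; (3,5):dx=-1,dy=+7->D; (3,6):dx=+1,dy=+3->C
  (3,7):dx=-2,dy=-1->C; (3,8):dx=+6,dy=+10->C; (4,5):dx=+2,dy=-2->D; (4,6):dx=+4,dy=-6->D
  (4,7):dx=+1,dy=-10->D; (4,8):dx=+9,dy=+1->C; (5,6):dx=+2,dy=-4->D; (5,7):dx=-1,dy=-8->C
  (5,8):dx=+7,dy=+3->C; (6,7):dx=-3,dy=-4->C; (6,8):dx=+5,dy=+7->C; (7,8):dx=+8,dy=+11->C
Step 2: C = 18, D = 10, total pairs = 28.
Step 3: tau = (C - D)/(n(n-1)/2) = (18 - 10)/28 = 0.285714.
Step 4: Exact two-sided p-value (enumerate n! = 40320 permutations of y under H0): p = 0.398760.
Step 5: alpha = 0.05. fail to reject H0.

tau_b = 0.2857 (C=18, D=10), p = 0.398760, fail to reject H0.


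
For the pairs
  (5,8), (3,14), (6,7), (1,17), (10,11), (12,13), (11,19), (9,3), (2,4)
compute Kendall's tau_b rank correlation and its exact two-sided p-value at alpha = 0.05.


Step 1: Enumerate the 36 unordered pairs (i,j) with i<j and classify each by sign(x_j-x_i) * sign(y_j-y_i).
  (1,2):dx=-2,dy=+6->D; (1,3):dx=+1,dy=-1->D; (1,4):dx=-4,dy=+9->D; (1,5):dx=+5,dy=+3->C
  (1,6):dx=+7,dy=+5->C; (1,7):dx=+6,dy=+11->C; (1,8):dx=+4,dy=-5->D; (1,9):dx=-3,dy=-4->C
  (2,3):dx=+3,dy=-7->D; (2,4):dx=-2,dy=+3->D; (2,5):dx=+7,dy=-3->D; (2,6):dx=+9,dy=-1->D
  (2,7):dx=+8,dy=+5->C; (2,8):dx=+6,dy=-11->D; (2,9):dx=-1,dy=-10->C; (3,4):dx=-5,dy=+10->D
  (3,5):dx=+4,dy=+4->C; (3,6):dx=+6,dy=+6->C; (3,7):dx=+5,dy=+12->C; (3,8):dx=+3,dy=-4->D
  (3,9):dx=-4,dy=-3->C; (4,5):dx=+9,dy=-6->D; (4,6):dx=+11,dy=-4->D; (4,7):dx=+10,dy=+2->C
  (4,8):dx=+8,dy=-14->D; (4,9):dx=+1,dy=-13->D; (5,6):dx=+2,dy=+2->C; (5,7):dx=+1,dy=+8->C
  (5,8):dx=-1,dy=-8->C; (5,9):dx=-8,dy=-7->C; (6,7):dx=-1,dy=+6->D; (6,8):dx=-3,dy=-10->C
  (6,9):dx=-10,dy=-9->C; (7,8):dx=-2,dy=-16->C; (7,9):dx=-9,dy=-15->C; (8,9):dx=-7,dy=+1->D
Step 2: C = 19, D = 17, total pairs = 36.
Step 3: tau = (C - D)/(n(n-1)/2) = (19 - 17)/36 = 0.055556.
Step 4: Exact two-sided p-value (enumerate n! = 362880 permutations of y under H0): p = 0.919455.
Step 5: alpha = 0.05. fail to reject H0.

tau_b = 0.0556 (C=19, D=17), p = 0.919455, fail to reject H0.


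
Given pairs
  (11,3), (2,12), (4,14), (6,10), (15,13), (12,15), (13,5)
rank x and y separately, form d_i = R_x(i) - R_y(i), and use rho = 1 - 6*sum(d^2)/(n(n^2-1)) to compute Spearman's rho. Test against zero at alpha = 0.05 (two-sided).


Step 1: Rank x and y separately (midranks; no ties here).
rank(x): 11->4, 2->1, 4->2, 6->3, 15->7, 12->5, 13->6
rank(y): 3->1, 12->4, 14->6, 10->3, 13->5, 15->7, 5->2
Step 2: d_i = R_x(i) - R_y(i); compute d_i^2.
  (4-1)^2=9, (1-4)^2=9, (2-6)^2=16, (3-3)^2=0, (7-5)^2=4, (5-7)^2=4, (6-2)^2=16
sum(d^2) = 58.
Step 3: rho = 1 - 6*58 / (7*(7^2 - 1)) = 1 - 348/336 = -0.035714.
Step 4: Under H0, t = rho * sqrt((n-2)/(1-rho^2)) = -0.0799 ~ t(5).
Step 5: Two-sided p-value from the t-distribution with 5 df = 0.939408.
Step 6: alpha = 0.05. fail to reject H0.

rho = -0.0357, p = 0.939408, fail to reject H0 at alpha = 0.05.


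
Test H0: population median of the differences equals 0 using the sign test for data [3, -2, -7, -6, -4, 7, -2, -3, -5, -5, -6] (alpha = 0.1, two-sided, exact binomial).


Step 1: Discard zero differences. Original n = 11; n_eff = number of nonzero differences = 11.
Nonzero differences (with sign): +3, -2, -7, -6, -4, +7, -2, -3, -5, -5, -6
Step 2: Count signs: positive = 2, negative = 9.
Step 3: Under H0: P(positive) = 0.5, so the number of positives S ~ Bin(11, 0.5).
Step 4: Two-sided exact p-value = sum of Bin(11,0.5) probabilities at or below the observed probability = 0.065430.
Step 5: alpha = 0.1. reject H0.

n_eff = 11, pos = 2, neg = 9, p = 0.065430, reject H0.


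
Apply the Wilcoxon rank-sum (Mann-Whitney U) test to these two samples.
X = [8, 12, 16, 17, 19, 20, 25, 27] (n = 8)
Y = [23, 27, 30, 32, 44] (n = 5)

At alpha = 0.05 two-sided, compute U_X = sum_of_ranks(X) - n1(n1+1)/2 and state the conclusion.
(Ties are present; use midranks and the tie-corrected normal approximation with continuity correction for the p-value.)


Step 1: Combine and sort all 13 observations; assign midranks.
sorted (value, group): (8,X), (12,X), (16,X), (17,X), (19,X), (20,X), (23,Y), (25,X), (27,X), (27,Y), (30,Y), (32,Y), (44,Y)
ranks: 8->1, 12->2, 16->3, 17->4, 19->5, 20->6, 23->7, 25->8, 27->9.5, 27->9.5, 30->11, 32->12, 44->13
Step 2: Rank sum for X: R1 = 1 + 2 + 3 + 4 + 5 + 6 + 8 + 9.5 = 38.5.
Step 3: U_X = R1 - n1(n1+1)/2 = 38.5 - 8*9/2 = 38.5 - 36 = 2.5.
       U_Y = n1*n2 - U_X = 40 - 2.5 = 37.5.
Step 4: Ties are present, so use the tie-corrected normal approximation (with continuity correction) for the p-value.
Step 5: p-value = 0.012704; compare to alpha = 0.05. reject H0.

U_X = 2.5, p = 0.012704, reject H0 at alpha = 0.05.


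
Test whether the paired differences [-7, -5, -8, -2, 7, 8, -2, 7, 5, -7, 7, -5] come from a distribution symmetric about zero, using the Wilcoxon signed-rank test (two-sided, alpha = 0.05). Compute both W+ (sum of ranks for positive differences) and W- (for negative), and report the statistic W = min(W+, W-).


Step 1: Drop any zero differences (none here) and take |d_i|.
|d| = [7, 5, 8, 2, 7, 8, 2, 7, 5, 7, 7, 5]
Step 2: Midrank |d_i| (ties get averaged ranks).
ranks: |7|->8, |5|->4, |8|->11.5, |2|->1.5, |7|->8, |8|->11.5, |2|->1.5, |7|->8, |5|->4, |7|->8, |7|->8, |5|->4
Step 3: Attach original signs; sum ranks with positive sign and with negative sign.
W+ = 8 + 11.5 + 8 + 4 + 8 = 39.5
W- = 8 + 4 + 11.5 + 1.5 + 1.5 + 8 + 4 = 38.5
(Check: W+ + W- = 78 should equal n(n+1)/2 = 78.)
Step 4: Test statistic W = min(W+, W-) = 38.5.
Step 5: Ties in |d|, so use the tie-corrected normal approximation.
        E[W] = n(n+1)/4 = 12*13/4 = 39.
        Tie groups: |d|=2 (t=2), |d|=5 (t=3), |d|=7 (t=5), |d|=8 (t=2); sum(t^3 - t) = 156.
        Var[W] = n(n+1)(2n+1)/24 - sum(t^3-t)/48 = 3900/24 - 156/48 = 159.25.
        z = (W - E[W]) / sqrt(Var[W]) = (38.5 - 39) / 12.6194 = -0.0396.
        Two-sided p = 2*Phi(z) = 0.968395.
Step 6: alpha = 0.05. fail to reject H0.

W+ = 39.5, W- = 38.5, W = min = 38.5, p = 0.968395, fail to reject H0.
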